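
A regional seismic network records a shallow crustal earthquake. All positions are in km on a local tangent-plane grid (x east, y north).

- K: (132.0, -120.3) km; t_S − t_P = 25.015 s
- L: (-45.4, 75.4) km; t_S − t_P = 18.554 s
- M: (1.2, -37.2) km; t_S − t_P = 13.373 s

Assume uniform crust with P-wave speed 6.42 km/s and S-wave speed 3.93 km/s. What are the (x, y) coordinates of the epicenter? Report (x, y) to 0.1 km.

Distance from S−P lag: d = Δt · v_P v_S / (v_P − v_S) = Δt · (6.42·3.93)/(6.42−3.93) ≈ 10.1328·Δt.
So d_K = 253.47, d_L = 188.00, d_M = 135.51 km.
Circle about each station: (x − 132.0)² + (y + 120.3)² = 253.47²; (x + 45.4)² + (y − 75.4)² = 188.00²; (x − 1.2)² + (y + 37.2)² = 135.51².
Subtracting pairs of circle equations eliminates x²+y² and gives linear equations (the radical axes):
-354.8 x + 391.4 y = 4753.27
-261.6 x + 166.2 y = 15373.27
Solving the 2×2 system: x ≈ -120.4, y ≈ -97.0 km.

-120.4 km east, -97.0 km north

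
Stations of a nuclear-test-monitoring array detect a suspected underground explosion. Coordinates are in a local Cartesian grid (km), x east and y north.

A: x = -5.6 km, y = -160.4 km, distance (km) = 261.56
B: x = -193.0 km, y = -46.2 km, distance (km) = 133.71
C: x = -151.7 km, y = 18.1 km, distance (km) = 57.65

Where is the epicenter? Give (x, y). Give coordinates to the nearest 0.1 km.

x ≈ -128.1 km, y ≈ 70.7 km

Circle about each station: (x + 5.6)² + (y + 160.4)² = 261.56²; (x + 193.0)² + (y + 46.2)² = 133.71²; (x + 151.7)² + (y − 18.1)² = 57.65².
Subtracting pairs of circle equations eliminates x²+y² and gives linear equations (the radical axes):
-374.8 x + 228.4 y = 64159.19
-292.2 x + 357.0 y = 62671.09
Solving the 2×2 system: x ≈ -128.1, y ≈ 70.7 km.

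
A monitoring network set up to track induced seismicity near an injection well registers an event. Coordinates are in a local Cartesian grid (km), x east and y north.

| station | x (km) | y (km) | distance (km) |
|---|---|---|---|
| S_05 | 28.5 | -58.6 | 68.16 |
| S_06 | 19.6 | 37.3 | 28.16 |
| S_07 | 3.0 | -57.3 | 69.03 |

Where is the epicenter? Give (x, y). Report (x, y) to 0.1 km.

Circle about each station: (x − 28.5)² + (y + 58.6)² = 68.16²; (x − 19.6)² + (y − 37.3)² = 28.16²; (x − 3.0)² + (y + 57.3)² = 69.03².
Subtracting the S_05 equation from the S_06 and S_07 equations removes the quadratic terms:
-17.8 x + 191.8 y = 1382.04
-51.0 x + 2.6 y = -1073.28
Solving the 2×2 system: x ≈ 21.5, y ≈ 9.2 km.
Check against S_05 (with the unrounded x, y): √((x − 28.5)²+(y + 58.6)²) = 68.16 ≈ 68.16 km. ✓

x ≈ 21.5 km, y ≈ 9.2 km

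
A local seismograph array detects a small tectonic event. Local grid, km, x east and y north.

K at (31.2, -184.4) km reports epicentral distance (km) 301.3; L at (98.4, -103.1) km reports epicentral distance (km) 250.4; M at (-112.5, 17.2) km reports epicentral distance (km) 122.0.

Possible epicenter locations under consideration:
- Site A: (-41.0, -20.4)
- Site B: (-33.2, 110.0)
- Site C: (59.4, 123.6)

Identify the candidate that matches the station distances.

For each candidate, compare |candidate − station| to the reported distance:
Site A: residuals K 122.1, L 88.3, M 41.2 → max 122.1 km
Site B: residuals K 0.1, L 0.1, M 0.1 → max 0.1 km
Site C: residuals K 8.0, L 20.4, M 80.2 → max 80.2 km
Only Site B has all residuals ≈ 0.

Site B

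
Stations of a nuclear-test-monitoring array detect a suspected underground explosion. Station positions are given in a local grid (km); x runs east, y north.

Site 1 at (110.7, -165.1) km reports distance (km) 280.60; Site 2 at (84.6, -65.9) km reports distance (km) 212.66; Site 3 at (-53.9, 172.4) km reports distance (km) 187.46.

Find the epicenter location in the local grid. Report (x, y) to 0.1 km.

x ≈ -118.7 km, y ≈ -3.5 km

Circle about each station: (x − 110.7)² + (y + 165.1)² = 280.60²; (x − 84.6)² + (y + 65.9)² = 212.66²; (x + 53.9)² + (y − 172.4)² = 187.46².
Subtracting the Site 1 equation from the Site 2 and Site 3 equations removes the quadratic terms:
-52.2 x + 198.4 y = 5499.55
-329.2 x + 675.0 y = 36709.58
Solving the 2×2 system: x ≈ -118.7, y ≈ -3.5 km.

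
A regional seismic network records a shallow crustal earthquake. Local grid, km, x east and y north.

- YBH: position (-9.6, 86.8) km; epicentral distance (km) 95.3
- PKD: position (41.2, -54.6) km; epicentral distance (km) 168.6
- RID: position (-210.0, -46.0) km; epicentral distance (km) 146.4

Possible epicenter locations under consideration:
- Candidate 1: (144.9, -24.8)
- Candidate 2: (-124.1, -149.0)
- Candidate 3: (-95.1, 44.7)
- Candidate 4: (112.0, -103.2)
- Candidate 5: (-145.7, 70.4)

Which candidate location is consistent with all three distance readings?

For each candidate, compare |candidate − station| to the reported distance:
Candidate 1: residuals YBH 95.3, PKD 60.7, RID 209.1 → max 209.1 km
Candidate 2: residuals YBH 166.8, PKD 21.8, RID 12.3 → max 166.8 km
Candidate 3: residuals YBH 0.0, PKD 0.0, RID 0.0 → max 0.0 km
Candidate 4: residuals YBH 130.3, PKD 82.7, RID 180.6 → max 180.6 km
Candidate 5: residuals YBH 41.8, PKD 56.2, RID 13.4 → max 56.2 km
Only Candidate 3 has all residuals ≈ 0.

Candidate 3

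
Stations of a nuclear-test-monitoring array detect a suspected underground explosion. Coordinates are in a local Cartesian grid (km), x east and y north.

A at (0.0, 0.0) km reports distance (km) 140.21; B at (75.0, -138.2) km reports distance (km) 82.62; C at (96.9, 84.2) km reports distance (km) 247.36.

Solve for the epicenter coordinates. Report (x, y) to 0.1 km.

x ≈ -7.6 km, y ≈ -140.0 km

Circle about each station: x² + y² = 140.21²; (x − 75.0)² + (y + 138.2)² = 82.62²; (x − 96.9)² + (y − 84.2)² = 247.36².
Subtracting pairs of circle equations eliminates x²+y² and gives linear equations (the radical axes):
150.0 x − 276.4 y = 37557.02
193.8 x + 168.4 y = -25048.88
Solving the 2×2 system: x ≈ -7.6, y ≈ -140.0 km.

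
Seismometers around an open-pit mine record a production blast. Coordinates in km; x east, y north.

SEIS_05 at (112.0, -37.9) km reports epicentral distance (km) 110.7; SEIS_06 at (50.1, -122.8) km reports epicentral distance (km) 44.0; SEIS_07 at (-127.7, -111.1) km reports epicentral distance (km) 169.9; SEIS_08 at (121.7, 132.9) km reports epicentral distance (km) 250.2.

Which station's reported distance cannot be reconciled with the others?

Solve using three stations at a time. Using SEIS_05, SEIS_06, SEIS_08 (subtract circle equations pairwise → linear system) gives (x, y) ≈ (16.7, -94.2).
Distances from that point to each station vs reported:
  SEIS_05: calculated 110.7 vs reported 110.7 → residual 0.0 km
  SEIS_06: calculated 44.0 vs reported 44.0 → residual 0.0 km
  SEIS_07: calculated 145.4 vs reported 169.9 → residual 24.5 km
  SEIS_08: calculated 250.2 vs reported 250.2 → residual 0.0 km
SEIS_05, SEIS_06, SEIS_08 are mutually consistent (residuals ≈ 0); SEIS_07 is off by 24.5 km.

SEIS_07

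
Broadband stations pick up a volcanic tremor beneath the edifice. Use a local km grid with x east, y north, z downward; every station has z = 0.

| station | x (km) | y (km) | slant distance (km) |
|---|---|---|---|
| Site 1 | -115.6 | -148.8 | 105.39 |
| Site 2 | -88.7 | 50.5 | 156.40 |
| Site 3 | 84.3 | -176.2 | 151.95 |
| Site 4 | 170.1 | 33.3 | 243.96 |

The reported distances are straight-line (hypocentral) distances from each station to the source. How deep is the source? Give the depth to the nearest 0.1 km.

z ≈ 38.5 km

Each station gives a sphere (x−x_i)² + (y−y_i)² + z² = d_i² (stations at z=0).
Subtracting the Site 1 sphere from Site 2 and Site 3: z² cancels, leaving linear equations in x and y:
53.8 x + 398.6 y = -38440.77
399.8 x − 54.8 y = -9333.62
Solving: x ≈ -35.900, y ≈ -91.594 km (keep extra digits for the depth step; rounded: -35.9, -91.6).
Then from the Site 1 sphere: z² = 105.39² − (x + 115.6)² − (y + 148.8)² with x = -35.900, y = -91.594, so z ≈ 38.502 ≈ 38.5 km.
Check against Site 4 (with the unrounded solution): distance 243.96 ≈ 243.96 km. ✓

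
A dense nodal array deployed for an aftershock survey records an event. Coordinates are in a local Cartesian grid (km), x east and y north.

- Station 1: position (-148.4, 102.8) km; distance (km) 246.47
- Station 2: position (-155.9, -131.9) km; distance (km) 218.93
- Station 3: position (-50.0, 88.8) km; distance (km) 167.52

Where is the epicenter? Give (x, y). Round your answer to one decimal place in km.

x ≈ 46.4 km, y ≈ -48.2 km

Circle about each station: (x + 148.4)² + (y − 102.8)² = 246.47²; (x + 155.9)² + (y + 131.9)² = 218.93²; (x + 50.0)² + (y − 88.8)² = 167.52².
Subtracting pairs of circle equations eliminates x²+y² and gives linear equations (the radical axes):
-15.0 x − 469.4 y = 21929.14
196.8 x − 28.0 y = 10479.55
Solving the 2×2 system: x ≈ 46.4, y ≈ -48.2 km.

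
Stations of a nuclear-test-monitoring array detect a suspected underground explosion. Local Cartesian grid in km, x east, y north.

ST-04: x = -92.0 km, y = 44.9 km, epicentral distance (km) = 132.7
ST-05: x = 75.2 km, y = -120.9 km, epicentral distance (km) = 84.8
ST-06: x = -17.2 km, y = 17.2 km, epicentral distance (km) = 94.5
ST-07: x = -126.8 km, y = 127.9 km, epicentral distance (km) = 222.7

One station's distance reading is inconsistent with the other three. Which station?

Solve using three stations at a time. Using ST-04, ST-06, ST-07 (subtract circle equations pairwise → linear system) gives (x, y) ≈ (-36.1, -75.5).
Distances from that point to each station vs reported:
  ST-04: calculated 132.8 vs reported 132.7 → residual 0.1 km
  ST-05: calculated 120.1 vs reported 84.8 → residual 35.3 km
  ST-06: calculated 94.6 vs reported 94.5 → residual 0.1 km
  ST-07: calculated 222.8 vs reported 222.7 → residual 0.1 km
ST-04, ST-06, ST-07 are mutually consistent (residuals ≈ 0); ST-05 is off by 35.3 km.

ST-05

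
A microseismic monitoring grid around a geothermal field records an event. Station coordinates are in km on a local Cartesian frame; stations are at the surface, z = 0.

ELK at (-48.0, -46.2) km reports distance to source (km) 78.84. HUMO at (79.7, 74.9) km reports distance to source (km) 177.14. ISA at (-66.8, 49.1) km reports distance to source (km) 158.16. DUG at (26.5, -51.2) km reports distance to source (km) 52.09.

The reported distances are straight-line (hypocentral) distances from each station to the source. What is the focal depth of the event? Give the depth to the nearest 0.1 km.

Each station gives a sphere (x−x_i)² + (y−y_i)² + z² = d_i² (stations at z=0).
Subtracting the ELK sphere from HUMO and ISA: z² cancels, leaving linear equations in x and y:
255.4 x + 242.2 y = -17639.17
-37.6 x + 190.6 y = -16364.23
Solving: x ≈ 10.407, y ≈ -83.803 km (keep extra digits for the depth step; rounded: 10.4, -83.8).
Then from the ELK sphere: z² = 78.84² − (x + 48.0)² − (y + 46.2)² with x = 10.407, y = -83.803, so z ≈ 37.288 ≈ 37.3 km.

37.3 km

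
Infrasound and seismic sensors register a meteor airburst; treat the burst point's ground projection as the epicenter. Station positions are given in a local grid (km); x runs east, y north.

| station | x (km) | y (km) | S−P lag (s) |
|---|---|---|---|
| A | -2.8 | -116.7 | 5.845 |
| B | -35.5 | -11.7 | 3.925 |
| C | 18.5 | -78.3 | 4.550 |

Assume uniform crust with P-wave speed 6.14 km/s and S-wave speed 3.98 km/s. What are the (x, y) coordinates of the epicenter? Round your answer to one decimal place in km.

Distance from S−P lag: d = Δt · v_P v_S / (v_P − v_S) = Δt · (6.14·3.98)/(6.14−3.98) ≈ 11.3135·Δt.
So d_A = 66.13, d_B = 44.41, d_C = 51.48 km.
Circle about each station: (x + 2.8)² + (y + 116.7)² = 66.13²; (x + 35.5)² + (y + 11.7)² = 44.41²; (x − 18.5)² + (y + 78.3)² = 51.48².
Subtracting the A equation from the B and C equations removes the quadratic terms:
-65.4 x + 210.0 y = -9828.66
42.6 x + 76.8 y = -5430.60
Solving the 2×2 system: x ≈ -27.6, y ≈ -55.4 km.
Check against A (with the unrounded x, y): √((x + 2.8)²+(y + 116.7)²) = 66.13 ≈ 66.13 km. ✓

(-27.6, -55.4)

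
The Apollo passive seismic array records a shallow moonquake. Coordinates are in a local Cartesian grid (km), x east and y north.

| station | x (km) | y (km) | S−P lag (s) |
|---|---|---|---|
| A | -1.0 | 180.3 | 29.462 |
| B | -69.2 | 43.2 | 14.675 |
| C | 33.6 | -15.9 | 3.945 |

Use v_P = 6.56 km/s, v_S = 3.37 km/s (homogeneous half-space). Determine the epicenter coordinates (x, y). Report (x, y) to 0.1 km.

7.4 km east, -23.7 km north

Distance from S−P lag: d = Δt · v_P v_S / (v_P − v_S) = Δt · (6.56·3.37)/(6.56−3.37) ≈ 6.9302·Δt.
So d_A = 204.18, d_B = 101.70, d_C = 27.34 km.
Circle about each station: (x + 1.0)² + (y − 180.3)² = 204.18²; (x + 69.2)² + (y − 43.2)² = 101.70²; (x − 33.6)² + (y + 15.9)² = 27.34².
Subtracting the A equation from the B and C equations removes the quadratic terms:
-136.4 x − 274.2 y = 5492.37
69.2 x − 392.4 y = 9814.68
Solving the 2×2 system: x ≈ 7.4, y ≈ -23.7 km.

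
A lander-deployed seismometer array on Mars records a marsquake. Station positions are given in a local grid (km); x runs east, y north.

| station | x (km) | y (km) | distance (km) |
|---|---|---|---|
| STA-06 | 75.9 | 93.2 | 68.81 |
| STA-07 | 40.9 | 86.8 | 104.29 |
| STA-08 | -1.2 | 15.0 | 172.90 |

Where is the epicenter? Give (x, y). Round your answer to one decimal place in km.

142.2 km east, 111.6 km north

Circle about each station: (x − 75.9)² + (y − 93.2)² = 68.81²; (x − 40.9)² + (y − 86.8)² = 104.29²; (x + 1.2)² + (y − 15.0)² = 172.90².
Subtracting the STA-06 equation from the STA-07 and STA-08 equations removes the quadratic terms:
-70.0 x − 12.8 y = -11381.59
-154.2 x − 156.4 y = -39380.20
Solving the 2×2 system: x ≈ 142.2, y ≈ 111.6 km.
Check against STA-06 (with the unrounded x, y): √((x − 75.9)²+(y − 93.2)²) = 68.79 ≈ 68.81 km. ✓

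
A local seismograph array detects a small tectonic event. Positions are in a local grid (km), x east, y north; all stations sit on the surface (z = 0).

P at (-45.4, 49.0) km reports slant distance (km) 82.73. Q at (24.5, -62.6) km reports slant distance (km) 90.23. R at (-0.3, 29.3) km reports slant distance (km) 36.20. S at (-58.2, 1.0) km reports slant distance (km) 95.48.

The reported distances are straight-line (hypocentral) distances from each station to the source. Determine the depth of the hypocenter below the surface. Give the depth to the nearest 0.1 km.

z ≈ 14.3 km

Each station gives a sphere (x−x_i)² + (y−y_i)² + z² = d_i² (stations at z=0).
Subtracting the P sphere from Q and R: z² cancels, leaving linear equations in x and y:
139.8 x − 223.2 y = -1240.35
90.2 x − 39.4 y = 1930.23
Solving: x ≈ 32.801, y ≈ 26.102 km (keep extra digits for the depth step; rounded: 32.8, 26.1).
Then from the P sphere: z² = 82.73² − (x + 45.4)² − (y − 49.0)² with x = 32.801, y = 26.102, so z ≈ 14.302 ≈ 14.3 km.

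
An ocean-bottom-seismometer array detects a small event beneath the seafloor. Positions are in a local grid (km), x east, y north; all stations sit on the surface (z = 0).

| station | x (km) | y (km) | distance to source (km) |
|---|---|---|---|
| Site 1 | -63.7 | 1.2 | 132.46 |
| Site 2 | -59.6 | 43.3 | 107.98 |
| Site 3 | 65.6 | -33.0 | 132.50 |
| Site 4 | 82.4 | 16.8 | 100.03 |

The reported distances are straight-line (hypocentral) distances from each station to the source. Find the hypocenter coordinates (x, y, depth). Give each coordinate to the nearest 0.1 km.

(27.2, 83.5, 50.1)

Each station gives a sphere (x−x_i)² + (y−y_i)² + z² = d_i² (stations at z=0).
Subtracting the Site 1 sphere from Site 2 and Site 3: z² cancels, leaving linear equations in x and y:
8.2 x + 84.2 y = 7253.89
258.6 x − 68.4 y = 1322.63
Solving: x ≈ 27.201, y ≈ 83.502 km (keep extra digits for the depth step; rounded: 27.2, 83.5).
Then from the Site 1 sphere: z² = 132.46² − (x + 63.7)² − (y − 1.2)² with x = 27.201, y = 83.502, so z ≈ 50.090 ≈ 50.1 km.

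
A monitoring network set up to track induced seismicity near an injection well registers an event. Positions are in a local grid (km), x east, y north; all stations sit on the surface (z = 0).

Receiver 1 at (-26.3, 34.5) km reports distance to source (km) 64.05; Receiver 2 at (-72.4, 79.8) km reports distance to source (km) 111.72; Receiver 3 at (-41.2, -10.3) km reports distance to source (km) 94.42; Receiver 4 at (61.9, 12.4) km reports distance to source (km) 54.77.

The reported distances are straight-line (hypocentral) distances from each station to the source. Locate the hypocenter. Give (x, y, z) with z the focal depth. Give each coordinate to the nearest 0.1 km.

Each station gives a sphere (x−x_i)² + (y−y_i)² + z² = d_i² (stations at z=0).
Subtracting the Receiver 1 sphere from Receiver 2 and Receiver 3: z² cancels, leaving linear equations in x and y:
-92.2 x + 90.6 y = 1348.90
-29.8 x − 89.6 y = -4891.14
Solving: x ≈ 29.402, y ≈ 44.810 km (keep extra digits for the depth step; rounded: 29.4, 44.8).
Then from the Receiver 1 sphere: z² = 64.05² − (x + 26.3)² − (y − 34.5)² with x = 29.402, y = 44.810, so z ≈ 29.890 ≈ 29.9 km.

(29.4, 44.8, 29.9)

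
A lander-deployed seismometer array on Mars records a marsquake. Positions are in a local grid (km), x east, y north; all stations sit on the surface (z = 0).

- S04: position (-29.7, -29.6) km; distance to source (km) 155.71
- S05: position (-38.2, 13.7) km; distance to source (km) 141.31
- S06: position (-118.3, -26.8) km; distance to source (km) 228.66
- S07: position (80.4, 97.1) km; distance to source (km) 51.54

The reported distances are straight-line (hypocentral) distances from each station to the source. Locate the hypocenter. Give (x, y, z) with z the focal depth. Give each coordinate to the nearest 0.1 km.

x ≈ 87.2 km, y ≈ 65.2 km, depth ≈ 39.9 km

Each station gives a sphere (x−x_i)² + (y−y_i)² + z² = d_i² (stations at z=0).
Subtracting the S04 sphere from S05 and S06: z² cancels, leaving linear equations in x and y:
-17.0 x + 86.6 y = 4165.77
-177.2 x + 5.6 y = -15084.91
Solving: x ≈ 87.190, y ≈ 65.219 km (keep extra digits for the depth step; rounded: 87.2, 65.2).
Then from the S04 sphere: z² = 155.71² − (x + 29.7)² − (y + 29.6)² with x = 87.190, y = 65.219, so z ≈ 39.896 ≈ 39.9 km.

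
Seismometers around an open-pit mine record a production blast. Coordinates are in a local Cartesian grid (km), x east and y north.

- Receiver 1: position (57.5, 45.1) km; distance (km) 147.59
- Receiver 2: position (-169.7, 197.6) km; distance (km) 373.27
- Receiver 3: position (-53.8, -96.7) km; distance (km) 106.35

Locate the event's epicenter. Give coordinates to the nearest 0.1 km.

(52.4, -102.4)

Circle about each station: (x − 57.5)² + (y − 45.1)² = 147.59²; (x + 169.7)² + (y − 197.6)² = 373.27²; (x + 53.8)² + (y + 96.7)² = 106.35².
Subtracting pairs of circle equations eliminates x²+y² and gives linear equations (the radical axes):
-454.4 x + 305.0 y = -55044.09
-222.6 x − 283.6 y = 17377.56
Solving the 2×2 system: x ≈ 52.4, y ≈ -102.4 km.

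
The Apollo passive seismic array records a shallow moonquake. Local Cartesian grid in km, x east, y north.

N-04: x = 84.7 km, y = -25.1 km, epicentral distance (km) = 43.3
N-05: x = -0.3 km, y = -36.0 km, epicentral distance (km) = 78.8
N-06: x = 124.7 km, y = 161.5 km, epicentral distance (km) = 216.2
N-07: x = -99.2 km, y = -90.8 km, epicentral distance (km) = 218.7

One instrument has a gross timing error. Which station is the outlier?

Solve using three stations at a time. Using N-04, N-06, N-07 (subtract circle equations pairwise → linear system) gives (x, y) ≈ (116.5, -54.5).
Distances from that point to each station vs reported:
  N-04: calculated 43.3 vs reported 43.3 → residual 0.0 km
  N-05: calculated 118.2 vs reported 78.8 → residual 39.4 km
  N-06: calculated 216.2 vs reported 216.2 → residual 0.0 km
  N-07: calculated 218.7 vs reported 218.7 → residual 0.0 km
N-04, N-06, N-07 are mutually consistent (residuals ≈ 0); N-05 is off by 39.4 km.

N-05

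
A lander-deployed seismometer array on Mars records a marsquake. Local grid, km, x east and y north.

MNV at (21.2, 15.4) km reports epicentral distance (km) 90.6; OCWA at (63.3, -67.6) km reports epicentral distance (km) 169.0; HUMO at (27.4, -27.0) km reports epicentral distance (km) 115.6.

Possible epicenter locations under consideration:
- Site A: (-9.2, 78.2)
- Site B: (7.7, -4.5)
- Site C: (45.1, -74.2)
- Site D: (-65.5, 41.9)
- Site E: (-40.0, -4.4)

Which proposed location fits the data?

For each candidate, compare |candidate − station| to the reported distance:
Site A: residuals MNV 20.8, OCWA 6.2, HUMO 4.2 → max 20.8 km
Site B: residuals MNV 66.6, OCWA 84.9, HUMO 85.7 → max 85.7 km
Site C: residuals MNV 2.1, OCWA 149.6, HUMO 65.2 → max 149.6 km
Site D: residuals MNV 0.1, OCWA 0.1, HUMO 0.1 → max 0.1 km
Site E: residuals MNV 26.3, OCWA 47.9, HUMO 44.5 → max 47.9 km
Only Site D has all residuals ≈ 0.

Site D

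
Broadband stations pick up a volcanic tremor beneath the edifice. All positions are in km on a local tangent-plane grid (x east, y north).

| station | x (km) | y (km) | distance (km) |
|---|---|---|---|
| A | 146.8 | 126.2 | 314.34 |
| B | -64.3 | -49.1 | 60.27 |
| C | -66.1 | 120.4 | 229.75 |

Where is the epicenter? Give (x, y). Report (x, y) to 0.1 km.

Circle about each station: (x − 146.8)² + (y − 126.2)² = 314.34²; (x + 64.3)² + (y + 49.1)² = 60.27²; (x + 66.1)² + (y − 120.4)² = 229.75².
Subtracting the A equation from the B and C equations removes the quadratic terms:
-422.2 x − 350.6 y = 64245.78
-425.8 x − 11.6 y = 27413.26
Solving the 2×2 system: x ≈ -61.4, y ≈ -109.3 km.
Check against A (with the unrounded x, y): √((x − 146.8)²+(y − 126.2)²) = 314.34 ≈ 314.34 km. ✓

(-61.4, -109.3)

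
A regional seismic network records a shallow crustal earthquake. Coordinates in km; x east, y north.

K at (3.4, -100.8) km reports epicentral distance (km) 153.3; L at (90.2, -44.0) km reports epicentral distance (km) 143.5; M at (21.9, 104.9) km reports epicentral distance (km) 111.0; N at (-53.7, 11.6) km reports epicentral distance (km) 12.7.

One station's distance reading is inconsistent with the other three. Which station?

K

Solve using three stations at a time. Using L, M, N (subtract circle equations pairwise → linear system) gives (x, y) ≈ (-41.2, 13.6).
Distances from that point to each station vs reported:
  K: calculated 122.8 vs reported 153.3 → residual 30.5 km
  L: calculated 143.5 vs reported 143.5 → residual 0.0 km
  M: calculated 111.0 vs reported 111.0 → residual 0.0 km
  N: calculated 12.6 vs reported 12.7 → residual 0.1 km
L, M, N are mutually consistent (residuals ≈ 0); K is off by 30.5 km.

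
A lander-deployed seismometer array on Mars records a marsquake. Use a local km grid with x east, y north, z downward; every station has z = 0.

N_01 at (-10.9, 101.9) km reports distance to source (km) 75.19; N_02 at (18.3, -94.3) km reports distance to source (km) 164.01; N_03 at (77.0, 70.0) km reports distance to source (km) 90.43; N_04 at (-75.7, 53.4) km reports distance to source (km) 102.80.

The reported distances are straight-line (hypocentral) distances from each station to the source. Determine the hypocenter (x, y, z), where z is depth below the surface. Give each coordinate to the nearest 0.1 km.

Each station gives a sphere (x−x_i)² + (y−y_i)² + z² = d_i² (stations at z=0).
Subtracting the N_01 sphere from N_02 and N_03: z² cancels, leaving linear equations in x and y:
58.4 x − 392.4 y = -22520.78
175.8 x − 63.8 y = -2197.47
Solving: x ≈ 8.804, y ≈ 58.703 km (keep extra digits for the depth step; rounded: 8.8, 58.7).
Then from the N_01 sphere: z² = 75.19² − (x + 10.9)² − (y − 101.9)² with x = 8.804, y = 58.703, so z ≈ 58.304 ≈ 58.3 km.

(8.8, 58.7, 58.3)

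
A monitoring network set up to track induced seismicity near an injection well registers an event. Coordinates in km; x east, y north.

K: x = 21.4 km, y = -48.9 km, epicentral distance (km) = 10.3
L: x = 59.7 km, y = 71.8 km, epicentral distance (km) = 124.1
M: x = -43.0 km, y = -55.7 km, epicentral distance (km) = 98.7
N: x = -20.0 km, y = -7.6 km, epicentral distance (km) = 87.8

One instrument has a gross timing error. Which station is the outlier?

K

Solve using three stations at a time. Using L, M, N (subtract circle equations pairwise → linear system) gives (x, y) ≈ (55.5, -52.1).
Distances from that point to each station vs reported:
  K: calculated 34.2 vs reported 10.3 → residual 23.9 km
  L: calculated 124.0 vs reported 124.1 → residual 0.1 km
  M: calculated 98.6 vs reported 98.7 → residual 0.1 km
  N: calculated 87.6 vs reported 87.8 → residual 0.2 km
L, M, N are mutually consistent (residuals ≈ 0); K is off by 23.9 km.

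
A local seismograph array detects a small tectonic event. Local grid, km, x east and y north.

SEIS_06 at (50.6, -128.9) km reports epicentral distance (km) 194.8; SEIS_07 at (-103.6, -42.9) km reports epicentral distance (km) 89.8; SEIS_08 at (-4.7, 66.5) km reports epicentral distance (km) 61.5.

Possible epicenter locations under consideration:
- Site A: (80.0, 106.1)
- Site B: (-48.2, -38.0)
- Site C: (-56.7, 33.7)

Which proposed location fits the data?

Site C

For each candidate, compare |candidate − station| to the reported distance:
Site A: residuals SEIS_06 42.0, SEIS_07 146.7, SEIS_08 32.0 → max 146.7 km
Site B: residuals SEIS_06 60.5, SEIS_07 34.2, SEIS_08 51.7 → max 60.5 km
Site C: residuals SEIS_06 0.0, SEIS_07 0.0, SEIS_08 0.0 → max 0.0 km
Only Site C has all residuals ≈ 0.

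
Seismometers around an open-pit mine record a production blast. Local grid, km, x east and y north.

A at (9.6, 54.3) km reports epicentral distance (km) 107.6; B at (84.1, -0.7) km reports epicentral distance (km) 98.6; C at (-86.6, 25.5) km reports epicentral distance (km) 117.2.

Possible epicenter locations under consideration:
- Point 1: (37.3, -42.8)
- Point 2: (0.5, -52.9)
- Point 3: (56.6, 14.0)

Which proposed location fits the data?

Point 2

For each candidate, compare |candidate − station| to the reported distance:
Point 1: residuals A 6.6, B 35.7, C 24.3 → max 35.7 km
Point 2: residuals A 0.0, B 0.0, C 0.0 → max 0.0 km
Point 3: residuals A 45.7, B 67.4, C 26.5 → max 67.4 km
Only Point 2 has all residuals ≈ 0.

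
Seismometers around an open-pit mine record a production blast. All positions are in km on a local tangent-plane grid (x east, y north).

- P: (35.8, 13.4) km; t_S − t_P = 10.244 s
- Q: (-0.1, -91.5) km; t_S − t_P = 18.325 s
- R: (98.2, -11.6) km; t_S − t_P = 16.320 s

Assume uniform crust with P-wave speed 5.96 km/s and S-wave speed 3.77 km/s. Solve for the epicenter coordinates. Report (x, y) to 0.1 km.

-31.9 km east, 93.8 km north

Distance from S−P lag: d = Δt · v_P v_S / (v_P − v_S) = Δt · (5.96·3.77)/(5.96−3.77) ≈ 10.2599·Δt.
So d_P = 105.10, d_Q = 188.01, d_R = 167.44 km.
Circle about each station: (x − 35.8)² + (y − 13.4)² = 105.10²; (x + 0.1)² + (y + 91.5)² = 188.01²; (x − 98.2)² + (y + 11.6)² = 167.44².
Subtracting pairs of circle equations eliminates x²+y² and gives linear equations (the radical axes):
-71.8 x − 209.8 y = -17390.69
124.8 x − 50.0 y = -8673.54
Solving the 2×2 system: x ≈ -31.9, y ≈ 93.8 km.
Check against P (with the unrounded x, y): √((x − 35.8)²+(y − 13.4)²) = 105.13 ≈ 105.10 km. ✓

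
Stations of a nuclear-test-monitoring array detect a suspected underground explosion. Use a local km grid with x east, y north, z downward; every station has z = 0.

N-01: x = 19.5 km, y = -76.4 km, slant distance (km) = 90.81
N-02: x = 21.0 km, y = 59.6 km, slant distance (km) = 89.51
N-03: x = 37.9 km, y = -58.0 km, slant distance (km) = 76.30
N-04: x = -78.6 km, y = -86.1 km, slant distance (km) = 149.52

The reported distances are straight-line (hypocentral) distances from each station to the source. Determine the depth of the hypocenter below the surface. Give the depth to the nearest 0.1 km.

57.3 km

Each station gives a sphere (x−x_i)² + (y−y_i)² + z² = d_i² (stations at z=0).
Subtracting the N-01 sphere from N-02 and N-03: z² cancels, leaving linear equations in x and y:
3.0 x + 272.0 y = -1989.63
36.8 x + 36.8 y = 1007.97
Solving: x ≈ 35.092, y ≈ -7.702 km (keep extra digits for the depth step; rounded: 35.1, -7.7).
Then from the N-01 sphere: z² = 90.81² − (x − 19.5)² − (y + 76.4)² with x = 35.092, y = -7.702, so z ≈ 57.306 ≈ 57.3 km.
Check against N-04 (with the unrounded solution): distance 149.52 ≈ 149.52 km. ✓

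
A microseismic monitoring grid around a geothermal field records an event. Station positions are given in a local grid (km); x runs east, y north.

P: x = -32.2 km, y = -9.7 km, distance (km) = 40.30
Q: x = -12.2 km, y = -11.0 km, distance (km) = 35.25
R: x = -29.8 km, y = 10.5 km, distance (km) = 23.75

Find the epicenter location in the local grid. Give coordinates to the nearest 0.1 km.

Circle about each station: (x + 32.2)² + (y + 9.7)² = 40.30²; (x + 12.2)² + (y + 11.0)² = 35.25²; (x + 29.8)² + (y − 10.5)² = 23.75².
Subtracting pairs of circle equations eliminates x²+y² and gives linear equations (the radical axes):
40.0 x − 2.6 y = -479.56
4.8 x + 40.4 y = 927.39
Solving the 2×2 system: x ≈ -10.4, y ≈ 24.2 km.

x ≈ -10.4 km, y ≈ 24.2 km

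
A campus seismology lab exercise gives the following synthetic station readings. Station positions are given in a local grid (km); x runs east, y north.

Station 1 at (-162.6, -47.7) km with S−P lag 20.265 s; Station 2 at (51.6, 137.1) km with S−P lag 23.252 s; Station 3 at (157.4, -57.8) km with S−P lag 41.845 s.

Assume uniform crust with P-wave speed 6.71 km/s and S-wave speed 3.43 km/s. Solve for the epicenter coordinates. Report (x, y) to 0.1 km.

Distance from S−P lag: d = Δt · v_P v_S / (v_P − v_S) = Δt · (6.71·3.43)/(6.71−3.43) ≈ 7.0169·Δt.
So d_Station 1 = 142.20, d_Station 2 = 163.16, d_Station 3 = 293.62 km.
Circle about each station: (x + 162.6)² + (y + 47.7)² = 142.20²; (x − 51.6)² + (y − 137.1)² = 163.16²; (x − 157.4)² + (y + 57.8)² = 293.62².
Subtracting pairs of circle equations eliminates x²+y² and gives linear equations (the radical axes):
428.4 x + 369.6 y = -13655.43
640.0 x − 20.2 y = -66590.31
Solving the 2×2 system: x ≈ -101.5, y ≈ 80.7 km.
Check against Station 1 (with the unrounded x, y): √((x + 162.6)²+(y + 47.7)²) = 142.20 ≈ 142.20 km. ✓

(-101.5, 80.7)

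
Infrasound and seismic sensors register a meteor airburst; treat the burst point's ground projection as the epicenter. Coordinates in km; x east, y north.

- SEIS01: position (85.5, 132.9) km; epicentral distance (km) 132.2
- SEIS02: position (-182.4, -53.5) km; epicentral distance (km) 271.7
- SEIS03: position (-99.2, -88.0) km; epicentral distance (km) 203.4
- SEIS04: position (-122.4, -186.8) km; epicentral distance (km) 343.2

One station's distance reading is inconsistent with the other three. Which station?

Solve using three stations at a time. Using SEIS01, SEIS02, SEIS03 (subtract circle equations pairwise → linear system) gives (x, y) ≈ (83.8, 0.7).
Distances from that point to each station vs reported:
  SEIS01: calculated 132.2 vs reported 132.2 → residual 0.0 km
  SEIS02: calculated 271.7 vs reported 271.7 → residual 0.0 km
  SEIS03: calculated 203.4 vs reported 203.4 → residual 0.0 km
  SEIS04: calculated 278.7 vs reported 343.2 → residual 64.5 km
SEIS01, SEIS02, SEIS03 are mutually consistent (residuals ≈ 0); SEIS04 is off by 64.5 km.

SEIS04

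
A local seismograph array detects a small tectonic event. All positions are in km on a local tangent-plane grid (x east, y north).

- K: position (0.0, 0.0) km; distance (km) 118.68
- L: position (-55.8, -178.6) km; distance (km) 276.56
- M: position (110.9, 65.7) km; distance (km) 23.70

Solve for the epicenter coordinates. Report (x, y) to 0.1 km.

Circle about each station: x² + y² = 118.68²; (x + 55.8)² + (y + 178.6)² = 276.56²; (x − 110.9)² + (y − 65.7)² = 23.70².
Subtracting the K equation from the L and M equations removes the quadratic terms:
-111.6 x − 357.2 y = -27388.89
221.8 x + 131.4 y = 30138.55
Solving the 2×2 system: x ≈ 111.0, y ≈ 42.0 km.

(111.0, 42.0)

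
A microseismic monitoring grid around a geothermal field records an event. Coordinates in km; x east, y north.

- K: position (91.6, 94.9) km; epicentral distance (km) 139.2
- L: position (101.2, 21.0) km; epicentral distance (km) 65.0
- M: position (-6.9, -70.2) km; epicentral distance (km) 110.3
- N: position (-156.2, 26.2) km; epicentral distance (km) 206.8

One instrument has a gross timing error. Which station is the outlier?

N

Solve using three stations at a time. Using K, L, M (subtract circle equations pairwise → linear system) gives (x, y) ≈ (100.3, -44.1).
Distances from that point to each station vs reported:
  K: calculated 139.2 vs reported 139.2 → residual 0.0 km
  L: calculated 65.1 vs reported 65.0 → residual 0.1 km
  M: calculated 110.3 vs reported 110.3 → residual 0.0 km
  N: calculated 265.9 vs reported 206.8 → residual 59.1 km
K, L, M are mutually consistent (residuals ≈ 0); N is off by 59.1 km.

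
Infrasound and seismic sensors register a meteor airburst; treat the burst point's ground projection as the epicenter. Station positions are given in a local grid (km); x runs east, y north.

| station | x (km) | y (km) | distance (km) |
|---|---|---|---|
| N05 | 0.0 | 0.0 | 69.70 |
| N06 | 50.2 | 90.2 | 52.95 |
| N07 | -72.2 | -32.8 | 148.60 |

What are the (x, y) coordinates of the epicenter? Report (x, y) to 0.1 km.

Circle about each station: x² + y² = 69.70²; (x − 50.2)² + (y − 90.2)² = 52.95²; (x + 72.2)² + (y + 32.8)² = 148.60².
Subtracting pairs of circle equations eliminates x²+y² and gives linear equations (the radical axes):
100.4 x + 180.4 y = 12710.47
-144.4 x − 65.6 y = -10935.19
Solving the 2×2 system: x ≈ 58.5, y ≈ 37.9 km.
Check against N05 (with the unrounded x, y): √(x²+y²) = 69.71 ≈ 69.70 km. ✓

58.5 km east, 37.9 km north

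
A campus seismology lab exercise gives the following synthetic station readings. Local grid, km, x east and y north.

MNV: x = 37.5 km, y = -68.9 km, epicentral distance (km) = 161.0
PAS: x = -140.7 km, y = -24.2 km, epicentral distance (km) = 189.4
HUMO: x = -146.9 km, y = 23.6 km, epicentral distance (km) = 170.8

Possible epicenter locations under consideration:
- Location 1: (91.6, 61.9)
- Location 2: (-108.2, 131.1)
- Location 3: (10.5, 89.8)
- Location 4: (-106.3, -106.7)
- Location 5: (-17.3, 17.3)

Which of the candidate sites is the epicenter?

For each candidate, compare |candidate − station| to the reported distance:
Location 1: residuals MNV 19.5, PAS 58.3, HUMO 70.8 → max 70.8 km
Location 2: residuals MNV 86.4, PAS 30.7, HUMO 56.5 → max 86.4 km
Location 3: residuals MNV 0.0, PAS 0.0, HUMO 0.0 → max 0.0 km
Location 4: residuals MNV 12.3, PAS 100.0, HUMO 34.3 → max 100.0 km
Location 5: residuals MNV 58.9, PAS 59.2, HUMO 41.0 → max 59.2 km
Only Location 3 has all residuals ≈ 0.

Location 3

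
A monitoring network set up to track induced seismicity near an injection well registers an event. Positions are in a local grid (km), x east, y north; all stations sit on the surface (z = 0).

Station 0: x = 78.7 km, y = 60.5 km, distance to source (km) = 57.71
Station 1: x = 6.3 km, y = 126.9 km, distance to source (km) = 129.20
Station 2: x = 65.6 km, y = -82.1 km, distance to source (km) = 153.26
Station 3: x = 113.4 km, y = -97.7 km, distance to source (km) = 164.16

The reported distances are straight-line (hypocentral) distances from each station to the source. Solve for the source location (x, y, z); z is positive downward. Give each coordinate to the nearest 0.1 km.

Each station gives a sphere (x−x_i)² + (y−y_i)² + z² = d_i² (stations at z=0).
Subtracting the Station 0 sphere from Station 1 and Station 2: z² cancels, leaving linear equations in x and y:
-144.8 x + 132.8 y = -7072.84
-26.2 x − 285.2 y = -18968.35
Solving: x ≈ 101.307, y ≈ 57.202 km (keep extra digits for the depth step; rounded: 101.3, 57.2).
Then from the Station 0 sphere: z² = 57.71² − (x − 78.7)² − (y − 60.5)² with x = 101.307, y = 57.202, so z ≈ 52.995 ≈ 53.0 km.

(101.3, 57.2, 53.0)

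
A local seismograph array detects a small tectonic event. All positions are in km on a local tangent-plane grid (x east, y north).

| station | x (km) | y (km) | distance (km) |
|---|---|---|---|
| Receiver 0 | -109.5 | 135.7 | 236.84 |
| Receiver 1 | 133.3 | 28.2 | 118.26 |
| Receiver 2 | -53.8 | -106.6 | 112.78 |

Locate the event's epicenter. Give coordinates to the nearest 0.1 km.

(41.7, -46.6)

Circle about each station: (x + 109.5)² + (y − 135.7)² = 236.84²; (x − 133.3)² + (y − 28.2)² = 118.26²; (x + 53.8)² + (y + 106.6)² = 112.78².
Subtracting the Receiver 0 equation from the Receiver 1 and Receiver 2 equations removes the quadratic terms:
485.6 x − 215.0 y = 30267.15
111.4 x − 484.6 y = 27227.12
Solving the 2×2 system: x ≈ 41.7, y ≈ -46.6 km.
Check against Receiver 0 (with the unrounded x, y): √((x + 109.5)²+(y − 135.7)²) = 236.84 ≈ 236.84 km. ✓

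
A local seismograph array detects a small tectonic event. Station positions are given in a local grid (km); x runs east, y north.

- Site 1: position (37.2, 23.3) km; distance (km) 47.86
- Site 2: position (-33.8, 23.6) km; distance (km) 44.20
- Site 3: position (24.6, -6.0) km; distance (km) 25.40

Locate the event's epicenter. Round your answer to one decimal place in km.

Circle about each station: (x − 37.2)² + (y − 23.3)² = 47.86²; (x + 33.8)² + (y − 23.6)² = 44.20²; (x − 24.6)² + (y + 6.0)² = 25.40².
Subtracting the Site 1 equation from the Site 2 and Site 3 equations removes the quadratic terms:
-142.0 x + 0.6 y = 109.61
-25.2 x − 58.6 y = 359.85
Solving the 2×2 system: x ≈ -0.8, y ≈ -5.8 km.
Check against Site 1 (with the unrounded x, y): √((x − 37.2)²+(y − 23.3)²) = 47.86 ≈ 47.86 km. ✓

x ≈ -0.8 km, y ≈ -5.8 km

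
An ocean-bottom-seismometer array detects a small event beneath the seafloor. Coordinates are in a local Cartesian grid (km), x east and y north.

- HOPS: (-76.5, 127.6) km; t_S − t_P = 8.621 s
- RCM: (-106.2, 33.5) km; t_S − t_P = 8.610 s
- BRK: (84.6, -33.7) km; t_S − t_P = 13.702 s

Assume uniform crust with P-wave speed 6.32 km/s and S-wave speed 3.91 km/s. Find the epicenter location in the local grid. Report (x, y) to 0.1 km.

Distance from S−P lag: d = Δt · v_P v_S / (v_P − v_S) = Δt · (6.32·3.91)/(6.32−3.91) ≈ 10.2536·Δt.
So d_HOPS = 88.40, d_RCM = 88.28, d_BRK = 140.49 km.
Circle about each station: (x + 76.5)² + (y − 127.6)² = 88.40²; (x + 106.2)² + (y − 33.5)² = 88.28²; (x − 84.6)² + (y + 33.7)² = 140.49².
Subtracting pairs of circle equations eliminates x²+y² and gives linear equations (the radical axes):
-59.4 x − 188.2 y = -9712.12
322.2 x − 322.6 y = -25764.04
Solving the 2×2 system: x ≈ -21.5, y ≈ 58.4 km.
Check against HOPS (with the unrounded x, y): √((x + 76.5)²+(y − 127.6)²) = 88.40 ≈ 88.40 km. ✓

-21.5 km east, 58.4 km north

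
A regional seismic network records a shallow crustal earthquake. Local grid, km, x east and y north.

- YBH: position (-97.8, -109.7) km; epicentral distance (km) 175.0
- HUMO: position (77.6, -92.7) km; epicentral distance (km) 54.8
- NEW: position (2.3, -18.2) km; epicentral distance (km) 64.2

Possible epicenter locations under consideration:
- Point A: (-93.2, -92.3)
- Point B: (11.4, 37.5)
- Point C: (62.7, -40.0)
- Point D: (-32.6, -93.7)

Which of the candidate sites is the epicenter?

For each candidate, compare |candidate − station| to the reported distance:
Point A: residuals YBH 157.0, HUMO 116.0, NEW 56.7 → max 157.0 km
Point B: residuals YBH 8.3, HUMO 91.3, NEW 7.8 → max 91.3 km
Point C: residuals YBH 0.0, HUMO 0.0, NEW 0.0 → max 0.0 km
Point D: residuals YBH 107.9, HUMO 55.4, NEW 19.0 → max 107.9 km
Only Point C has all residuals ≈ 0.

Point C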